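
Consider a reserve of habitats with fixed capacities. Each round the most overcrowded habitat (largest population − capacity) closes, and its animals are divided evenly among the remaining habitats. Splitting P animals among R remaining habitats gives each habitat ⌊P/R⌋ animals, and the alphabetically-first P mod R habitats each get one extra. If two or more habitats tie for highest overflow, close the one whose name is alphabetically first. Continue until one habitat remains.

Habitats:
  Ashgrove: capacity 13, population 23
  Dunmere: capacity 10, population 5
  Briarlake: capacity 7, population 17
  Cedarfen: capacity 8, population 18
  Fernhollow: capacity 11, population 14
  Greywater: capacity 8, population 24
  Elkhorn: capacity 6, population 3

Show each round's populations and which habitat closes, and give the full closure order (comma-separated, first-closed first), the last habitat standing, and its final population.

Closure order: Greywater, Ashgrove, Briarlake, Cedarfen, Fernhollow, Elkhorn
Last habitat: Dunmere with 104 animals

Round 1: Ashgrove=23 Briarlake=17 Cedarfen=18 Dunmere=5 Elkhorn=3 Fernhollow=14 Greywater=24 → close Greywater (overflow 16)
  24÷6 = 4 each, +1 to first 0
Round 2: Ashgrove=27 Briarlake=21 Cedarfen=22 Dunmere=9 Elkhorn=7 Fernhollow=18 → close Ashgrove (overflow 14)
  27÷5 = 5 each, +1 to first 2
Round 3: Briarlake=27 Cedarfen=28 Dunmere=14 Elkhorn=12 Fernhollow=23 → close Briarlake (overflow 20)
  27÷4 = 6 each, +1 to first 3
Round 4: Cedarfen=35 Dunmere=21 Elkhorn=19 Fernhollow=29 → close Cedarfen (overflow 27)
  35÷3 = 11 each, +1 to first 2
Round 5: Dunmere=33 Elkhorn=31 Fernhollow=40 → close Fernhollow (overflow 29)
  40÷2 = 20 each, +1 to first 0
Round 6: Dunmere=53 Elkhorn=51 → close Elkhorn (overflow 45)
  51÷1 = 51 each, +1 to first 0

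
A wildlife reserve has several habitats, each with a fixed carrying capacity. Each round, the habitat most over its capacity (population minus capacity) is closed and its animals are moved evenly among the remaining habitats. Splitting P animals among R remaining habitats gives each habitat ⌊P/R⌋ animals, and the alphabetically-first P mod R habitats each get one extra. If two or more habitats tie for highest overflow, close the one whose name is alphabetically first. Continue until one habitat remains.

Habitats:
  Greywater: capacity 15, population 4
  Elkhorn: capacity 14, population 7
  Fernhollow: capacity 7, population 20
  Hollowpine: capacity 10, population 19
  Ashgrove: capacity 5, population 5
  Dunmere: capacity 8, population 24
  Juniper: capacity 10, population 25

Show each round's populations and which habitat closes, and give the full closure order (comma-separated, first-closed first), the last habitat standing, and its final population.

Round 1: Ashgrove=5 Dunmere=24 Elkhorn=7 Fernhollow=20 Greywater=4 Hollowpine=19 Juniper=25 → close Dunmere (overflow 16)
  24÷6 = 4 each, +1 to first 0
Round 2: Ashgrove=9 Elkhorn=11 Fernhollow=24 Greywater=8 Hollowpine=23 Juniper=29 → close Juniper (overflow 19)
  29÷5 = 5 each, +1 to first 4
Round 3: Ashgrove=15 Elkhorn=17 Fernhollow=30 Greywater=14 Hollowpine=28 → close Fernhollow (overflow 23)
  30÷4 = 7 each, +1 to first 2
Round 4: Ashgrove=23 Elkhorn=25 Greywater=21 Hollowpine=35 → close Hollowpine (overflow 25)
  35÷3 = 11 each, +1 to first 2
Round 5: Ashgrove=35 Elkhorn=37 Greywater=32 → close Ashgrove (overflow 30)
  35÷2 = 17 each, +1 to first 1
Round 6: Elkhorn=55 Greywater=49 → close Elkhorn (overflow 41)
  55÷1 = 55 each, +1 to first 0

Closure order: Dunmere, Juniper, Fernhollow, Hollowpine, Ashgrove, Elkhorn
Last habitat: Greywater with 104 animals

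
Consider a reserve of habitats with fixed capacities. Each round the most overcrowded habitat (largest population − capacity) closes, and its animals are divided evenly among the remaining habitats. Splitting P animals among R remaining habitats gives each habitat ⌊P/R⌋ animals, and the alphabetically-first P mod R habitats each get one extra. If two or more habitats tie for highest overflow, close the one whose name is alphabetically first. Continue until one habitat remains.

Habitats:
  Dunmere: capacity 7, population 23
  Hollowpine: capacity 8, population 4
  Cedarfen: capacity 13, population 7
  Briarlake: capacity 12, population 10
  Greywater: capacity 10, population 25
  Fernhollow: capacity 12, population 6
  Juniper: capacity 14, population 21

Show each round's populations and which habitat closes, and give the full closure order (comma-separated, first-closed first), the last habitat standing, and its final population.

Round 1: Briarlake=10 Cedarfen=7 Dunmere=23 Fernhollow=6 Greywater=25 Hollowpine=4 Juniper=21 → close Dunmere (overflow 16)
  23÷6 = 3 each, +1 to first 5
Round 2: Briarlake=14 Cedarfen=11 Fernhollow=10 Greywater=29 Hollowpine=8 Juniper=24 → close Greywater (overflow 19)
  29÷5 = 5 each, +1 to first 4
Round 3: Briarlake=20 Cedarfen=17 Fernhollow=16 Hollowpine=14 Juniper=29 → close Juniper (overflow 15)
  29÷4 = 7 each, +1 to first 1
Round 4: Briarlake=28 Cedarfen=24 Fernhollow=23 Hollowpine=21 → close Briarlake (overflow 16)
  28÷3 = 9 each, +1 to first 1
Round 5: Cedarfen=34 Fernhollow=32 Hollowpine=30 → close Hollowpine (overflow 22)
  30÷2 = 15 each, +1 to first 0
Round 6: Cedarfen=49 Fernhollow=47 → close Cedarfen (overflow 36)
  49÷1 = 49 each, +1 to first 0

Closure order: Dunmere, Greywater, Juniper, Briarlake, Hollowpine, Cedarfen
Last habitat: Fernhollow with 96 animals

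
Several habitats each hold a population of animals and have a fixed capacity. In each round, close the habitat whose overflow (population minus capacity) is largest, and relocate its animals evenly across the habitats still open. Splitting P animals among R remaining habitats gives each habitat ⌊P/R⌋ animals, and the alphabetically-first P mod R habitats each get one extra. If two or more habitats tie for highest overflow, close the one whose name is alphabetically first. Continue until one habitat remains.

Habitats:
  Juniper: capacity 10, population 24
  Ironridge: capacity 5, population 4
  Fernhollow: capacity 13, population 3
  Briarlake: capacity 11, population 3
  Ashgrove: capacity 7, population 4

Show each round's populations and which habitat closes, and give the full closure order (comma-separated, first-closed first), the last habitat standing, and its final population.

Closure order: Juniper, Ironridge, Ashgrove, Briarlake
Last habitat: Fernhollow with 38 animals

Round 1: Ashgrove=4 Briarlake=3 Fernhollow=3 Ironridge=4 Juniper=24 → close Juniper (overflow 14)
  24÷4 = 6 each, +1 to first 0
Round 2: Ashgrove=10 Briarlake=9 Fernhollow=9 Ironridge=10 → close Ironridge (overflow 5)
  10÷3 = 3 each, +1 to first 1
Round 3: Ashgrove=14 Briarlake=12 Fernhollow=12 → close Ashgrove (overflow 7)
  14÷2 = 7 each, +1 to first 0
Round 4: Briarlake=19 Fernhollow=19 → close Briarlake (overflow 8)
  19÷1 = 19 each, +1 to first 0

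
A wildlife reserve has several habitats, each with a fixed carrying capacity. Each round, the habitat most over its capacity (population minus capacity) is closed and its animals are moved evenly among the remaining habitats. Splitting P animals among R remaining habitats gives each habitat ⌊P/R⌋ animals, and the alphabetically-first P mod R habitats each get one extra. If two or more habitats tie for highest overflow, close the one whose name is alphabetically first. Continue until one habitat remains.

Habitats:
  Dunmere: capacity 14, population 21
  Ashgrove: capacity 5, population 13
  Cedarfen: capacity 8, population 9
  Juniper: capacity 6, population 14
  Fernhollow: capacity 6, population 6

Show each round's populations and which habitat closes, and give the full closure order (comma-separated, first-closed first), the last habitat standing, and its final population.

Round 1: Ashgrove=13 Cedarfen=9 Dunmere=21 Fernhollow=6 Juniper=14 → close Ashgrove (overflow 8)
  13÷4 = 3 each, +1 to first 1
Round 2: Cedarfen=13 Dunmere=24 Fernhollow=9 Juniper=17 → close Juniper (overflow 11)
  17÷3 = 5 each, +1 to first 2
Round 3: Cedarfen=19 Dunmere=30 Fernhollow=14 → close Dunmere (overflow 16)
  30÷2 = 15 each, +1 to first 0
Round 4: Cedarfen=34 Fernhollow=29 → close Cedarfen (overflow 26)
  34÷1 = 34 each, +1 to first 0

Closure order: Ashgrove, Juniper, Dunmere, Cedarfen
Last habitat: Fernhollow with 63 animals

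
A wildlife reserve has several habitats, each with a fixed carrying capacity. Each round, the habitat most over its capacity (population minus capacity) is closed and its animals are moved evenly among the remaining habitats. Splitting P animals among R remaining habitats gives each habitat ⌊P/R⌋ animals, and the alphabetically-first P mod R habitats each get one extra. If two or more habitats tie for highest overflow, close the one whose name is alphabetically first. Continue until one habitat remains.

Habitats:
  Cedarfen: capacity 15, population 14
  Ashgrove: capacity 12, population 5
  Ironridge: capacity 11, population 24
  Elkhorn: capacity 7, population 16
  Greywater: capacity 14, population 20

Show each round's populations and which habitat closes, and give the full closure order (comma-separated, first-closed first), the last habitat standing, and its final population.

Closure order: Ironridge, Elkhorn, Greywater, Cedarfen
Last habitat: Ashgrove with 79 animals

Round 1: Ashgrove=5 Cedarfen=14 Elkhorn=16 Greywater=20 Ironridge=24 → close Ironridge (overflow 13)
  24÷4 = 6 each, +1 to first 0
Round 2: Ashgrove=11 Cedarfen=20 Elkhorn=22 Greywater=26 → close Elkhorn (overflow 15)
  22÷3 = 7 each, +1 to first 1
Round 3: Ashgrove=19 Cedarfen=27 Greywater=33 → close Greywater (overflow 19)
  33÷2 = 16 each, +1 to first 1
Round 4: Ashgrove=36 Cedarfen=43 → close Cedarfen (overflow 28)
  43÷1 = 43 each, +1 to first 0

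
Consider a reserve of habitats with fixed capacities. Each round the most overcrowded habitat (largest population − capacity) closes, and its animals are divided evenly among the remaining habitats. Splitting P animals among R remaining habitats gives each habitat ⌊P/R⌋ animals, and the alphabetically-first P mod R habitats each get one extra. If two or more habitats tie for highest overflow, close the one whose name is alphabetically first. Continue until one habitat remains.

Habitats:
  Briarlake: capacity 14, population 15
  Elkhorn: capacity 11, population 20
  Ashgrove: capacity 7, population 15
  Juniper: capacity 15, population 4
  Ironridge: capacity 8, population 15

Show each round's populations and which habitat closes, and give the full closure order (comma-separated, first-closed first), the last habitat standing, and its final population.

Closure order: Elkhorn, Ashgrove, Ironridge, Briarlake
Last habitat: Juniper with 69 animals

Round 1: Ashgrove=15 Briarlake=15 Elkhorn=20 Ironridge=15 Juniper=4 → close Elkhorn (overflow 9)
  20÷4 = 5 each, +1 to first 0
Round 2: Ashgrove=20 Briarlake=20 Ironridge=20 Juniper=9 → close Ashgrove (overflow 13)
  20÷3 = 6 each, +1 to first 2
Round 3: Briarlake=27 Ironridge=27 Juniper=15 → close Ironridge (overflow 19)
  27÷2 = 13 each, +1 to first 1
Round 4: Briarlake=41 Juniper=28 → close Briarlake (overflow 27)
  41÷1 = 41 each, +1 to first 0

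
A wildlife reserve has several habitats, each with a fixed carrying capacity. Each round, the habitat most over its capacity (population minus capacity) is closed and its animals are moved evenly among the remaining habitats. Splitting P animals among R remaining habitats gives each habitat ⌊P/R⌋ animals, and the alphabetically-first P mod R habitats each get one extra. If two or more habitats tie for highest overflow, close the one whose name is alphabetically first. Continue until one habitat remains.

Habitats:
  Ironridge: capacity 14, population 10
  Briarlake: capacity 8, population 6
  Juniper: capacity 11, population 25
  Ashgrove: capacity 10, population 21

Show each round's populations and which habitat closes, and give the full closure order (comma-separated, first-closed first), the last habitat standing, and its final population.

Closure order: Juniper, Ashgrove, Briarlake
Last habitat: Ironridge with 62 animals

Round 1: Ashgrove=21 Briarlake=6 Ironridge=10 Juniper=25 → close Juniper (overflow 14)
  25÷3 = 8 each, +1 to first 1
Round 2: Ashgrove=30 Briarlake=14 Ironridge=18 → close Ashgrove (overflow 20)
  30÷2 = 15 each, +1 to first 0
Round 3: Briarlake=29 Ironridge=33 → close Briarlake (overflow 21)
  29÷1 = 29 each, +1 to first 0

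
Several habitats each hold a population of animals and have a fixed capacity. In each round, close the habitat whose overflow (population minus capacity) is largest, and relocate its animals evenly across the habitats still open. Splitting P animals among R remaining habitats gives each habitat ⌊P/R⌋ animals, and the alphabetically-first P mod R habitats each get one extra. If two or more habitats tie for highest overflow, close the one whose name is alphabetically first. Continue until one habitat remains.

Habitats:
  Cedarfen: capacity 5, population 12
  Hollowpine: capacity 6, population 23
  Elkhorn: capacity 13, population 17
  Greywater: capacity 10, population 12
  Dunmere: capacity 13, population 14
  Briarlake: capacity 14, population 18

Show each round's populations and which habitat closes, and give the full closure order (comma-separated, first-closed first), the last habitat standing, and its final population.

Round 1: Briarlake=18 Cedarfen=12 Dunmere=14 Elkhorn=17 Greywater=12 Hollowpine=23 → close Hollowpine (overflow 17)
  23÷5 = 4 each, +1 to first 3
Round 2: Briarlake=23 Cedarfen=17 Dunmere=19 Elkhorn=21 Greywater=16 → close Cedarfen (overflow 12)
  17÷4 = 4 each, +1 to first 1
Round 3: Briarlake=28 Dunmere=23 Elkhorn=25 Greywater=20 → close Briarlake (overflow 14)
  28÷3 = 9 each, +1 to first 1
Round 4: Dunmere=33 Elkhorn=34 Greywater=29 → close Elkhorn (overflow 21)
  34÷2 = 17 each, +1 to first 0
Round 5: Dunmere=50 Greywater=46 → close Dunmere (overflow 37)
  50÷1 = 50 each, +1 to first 0

Closure order: Hollowpine, Cedarfen, Briarlake, Elkhorn, Dunmere
Last habitat: Greywater with 96 animals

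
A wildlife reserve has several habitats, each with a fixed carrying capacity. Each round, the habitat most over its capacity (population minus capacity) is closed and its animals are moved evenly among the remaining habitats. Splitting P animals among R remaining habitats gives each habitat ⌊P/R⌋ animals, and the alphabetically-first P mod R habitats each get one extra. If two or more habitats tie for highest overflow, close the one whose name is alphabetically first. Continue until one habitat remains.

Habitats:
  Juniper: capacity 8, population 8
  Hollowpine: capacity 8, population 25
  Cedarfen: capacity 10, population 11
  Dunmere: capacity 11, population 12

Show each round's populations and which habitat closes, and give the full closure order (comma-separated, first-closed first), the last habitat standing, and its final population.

Closure order: Hollowpine, Cedarfen, Dunmere
Last habitat: Juniper with 56 animals

Round 1: Cedarfen=11 Dunmere=12 Hollowpine=25 Juniper=8 → close Hollowpine (overflow 17)
  25÷3 = 8 each, +1 to first 1
Round 2: Cedarfen=20 Dunmere=20 Juniper=16 → close Cedarfen (overflow 10)
  20÷2 = 10 each, +1 to first 0
Round 3: Dunmere=30 Juniper=26 → close Dunmere (overflow 19)
  30÷1 = 30 each, +1 to first 0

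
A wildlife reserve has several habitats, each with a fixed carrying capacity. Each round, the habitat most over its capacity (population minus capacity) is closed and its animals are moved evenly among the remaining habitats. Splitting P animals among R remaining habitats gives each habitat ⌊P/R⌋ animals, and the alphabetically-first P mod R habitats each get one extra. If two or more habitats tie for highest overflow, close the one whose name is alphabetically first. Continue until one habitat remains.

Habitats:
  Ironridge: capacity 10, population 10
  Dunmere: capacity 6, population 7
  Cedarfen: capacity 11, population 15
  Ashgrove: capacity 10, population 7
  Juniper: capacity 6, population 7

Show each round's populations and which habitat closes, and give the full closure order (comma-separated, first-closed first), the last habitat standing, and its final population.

Closure order: Cedarfen, Dunmere, Ironridge, Juniper
Last habitat: Ashgrove with 46 animals

Round 1: Ashgrove=7 Cedarfen=15 Dunmere=7 Ironridge=10 Juniper=7 → close Cedarfen (overflow 4)
  15÷4 = 3 each, +1 to first 3
Round 2: Ashgrove=11 Dunmere=11 Ironridge=14 Juniper=10 → close Dunmere (overflow 5)
  11÷3 = 3 each, +1 to first 2
Round 3: Ashgrove=15 Ironridge=18 Juniper=13 → close Ironridge (overflow 8)
  18÷2 = 9 each, +1 to first 0
Round 4: Ashgrove=24 Juniper=22 → close Juniper (overflow 16)
  22÷1 = 22 each, +1 to first 0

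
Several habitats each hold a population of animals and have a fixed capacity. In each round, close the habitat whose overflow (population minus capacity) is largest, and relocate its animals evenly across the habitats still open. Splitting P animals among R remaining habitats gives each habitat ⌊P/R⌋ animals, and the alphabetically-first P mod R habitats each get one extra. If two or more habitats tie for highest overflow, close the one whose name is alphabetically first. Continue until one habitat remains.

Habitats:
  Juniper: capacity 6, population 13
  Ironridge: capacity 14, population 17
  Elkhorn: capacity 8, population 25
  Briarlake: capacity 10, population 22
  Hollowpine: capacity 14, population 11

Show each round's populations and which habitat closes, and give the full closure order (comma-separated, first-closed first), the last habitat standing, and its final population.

Closure order: Elkhorn, Briarlake, Juniper, Ironridge
Last habitat: Hollowpine with 88 animals

Round 1: Briarlake=22 Elkhorn=25 Hollowpine=11 Ironridge=17 Juniper=13 → close Elkhorn (overflow 17)
  25÷4 = 6 each, +1 to first 1
Round 2: Briarlake=29 Hollowpine=17 Ironridge=23 Juniper=19 → close Briarlake (overflow 19)
  29÷3 = 9 each, +1 to first 2
Round 3: Hollowpine=27 Ironridge=33 Juniper=28 → close Juniper (overflow 22)
  28÷2 = 14 each, +1 to first 0
Round 4: Hollowpine=41 Ironridge=47 → close Ironridge (overflow 33)
  47÷1 = 47 each, +1 to first 0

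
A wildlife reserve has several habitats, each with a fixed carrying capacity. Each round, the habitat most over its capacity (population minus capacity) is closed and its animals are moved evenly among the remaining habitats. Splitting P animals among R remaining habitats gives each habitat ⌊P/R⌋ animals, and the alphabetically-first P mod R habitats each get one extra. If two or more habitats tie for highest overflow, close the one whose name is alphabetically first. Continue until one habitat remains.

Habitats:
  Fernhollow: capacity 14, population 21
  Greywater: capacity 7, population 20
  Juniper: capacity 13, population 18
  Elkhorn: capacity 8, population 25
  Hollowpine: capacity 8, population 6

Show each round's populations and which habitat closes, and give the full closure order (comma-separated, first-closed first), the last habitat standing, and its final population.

Round 1: Elkhorn=25 Fernhollow=21 Greywater=20 Hollowpine=6 Juniper=18 → close Elkhorn (overflow 17)
  25÷4 = 6 each, +1 to first 1
Round 2: Fernhollow=28 Greywater=26 Hollowpine=12 Juniper=24 → close Greywater (overflow 19)
  26÷3 = 8 each, +1 to first 2
Round 3: Fernhollow=37 Hollowpine=21 Juniper=32 → close Fernhollow (overflow 23)
  37÷2 = 18 each, +1 to first 1
Round 4: Hollowpine=40 Juniper=50 → close Juniper (overflow 37)
  50÷1 = 50 each, +1 to first 0

Closure order: Elkhorn, Greywater, Fernhollow, Juniper
Last habitat: Hollowpine with 90 animals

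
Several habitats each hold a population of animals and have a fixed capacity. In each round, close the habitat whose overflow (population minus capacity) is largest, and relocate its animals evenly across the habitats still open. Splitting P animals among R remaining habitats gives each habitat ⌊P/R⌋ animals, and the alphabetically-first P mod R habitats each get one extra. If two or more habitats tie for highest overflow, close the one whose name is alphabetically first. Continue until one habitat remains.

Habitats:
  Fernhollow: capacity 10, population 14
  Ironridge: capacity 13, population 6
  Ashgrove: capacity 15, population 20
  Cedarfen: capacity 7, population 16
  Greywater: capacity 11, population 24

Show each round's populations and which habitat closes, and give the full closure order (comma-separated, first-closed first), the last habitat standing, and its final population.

Closure order: Greywater, Cedarfen, Ashgrove, Fernhollow
Last habitat: Ironridge with 80 animals

Round 1: Ashgrove=20 Cedarfen=16 Fernhollow=14 Greywater=24 Ironridge=6 → close Greywater (overflow 13)
  24÷4 = 6 each, +1 to first 0
Round 2: Ashgrove=26 Cedarfen=22 Fernhollow=20 Ironridge=12 → close Cedarfen (overflow 15)
  22÷3 = 7 each, +1 to first 1
Round 3: Ashgrove=34 Fernhollow=27 Ironridge=19 → close Ashgrove (overflow 19)
  34÷2 = 17 each, +1 to first 0
Round 4: Fernhollow=44 Ironridge=36 → close Fernhollow (overflow 34)
  44÷1 = 44 each, +1 to first 0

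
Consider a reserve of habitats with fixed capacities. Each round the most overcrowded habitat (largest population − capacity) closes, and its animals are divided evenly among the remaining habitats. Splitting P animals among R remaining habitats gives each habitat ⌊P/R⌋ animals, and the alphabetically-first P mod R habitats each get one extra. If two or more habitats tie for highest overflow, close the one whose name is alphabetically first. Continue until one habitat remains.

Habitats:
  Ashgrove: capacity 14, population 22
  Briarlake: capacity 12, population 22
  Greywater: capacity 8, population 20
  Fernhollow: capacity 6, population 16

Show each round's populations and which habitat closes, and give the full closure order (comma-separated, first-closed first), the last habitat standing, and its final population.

Round 1: Ashgrove=22 Briarlake=22 Fernhollow=16 Greywater=20 → close Greywater (overflow 12)
  20÷3 = 6 each, +1 to first 2
Round 2: Ashgrove=29 Briarlake=29 Fernhollow=22 → close Briarlake (overflow 17)
  29÷2 = 14 each, +1 to first 1
Round 3: Ashgrove=44 Fernhollow=36 → close Ashgrove (overflow 30)
  44÷1 = 44 each, +1 to first 0

Closure order: Greywater, Briarlake, Ashgrove
Last habitat: Fernhollow with 80 animals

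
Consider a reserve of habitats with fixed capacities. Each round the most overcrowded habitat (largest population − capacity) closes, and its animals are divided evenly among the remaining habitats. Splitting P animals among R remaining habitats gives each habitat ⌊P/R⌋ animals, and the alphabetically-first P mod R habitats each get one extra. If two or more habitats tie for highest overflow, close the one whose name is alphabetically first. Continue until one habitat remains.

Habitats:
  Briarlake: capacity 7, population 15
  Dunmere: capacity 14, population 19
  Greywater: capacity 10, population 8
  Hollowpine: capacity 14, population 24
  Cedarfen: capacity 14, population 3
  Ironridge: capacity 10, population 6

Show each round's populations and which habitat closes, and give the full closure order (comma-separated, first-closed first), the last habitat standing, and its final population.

Closure order: Hollowpine, Briarlake, Dunmere, Greywater, Ironridge
Last habitat: Cedarfen with 75 animals

Round 1: Briarlake=15 Cedarfen=3 Dunmere=19 Greywater=8 Hollowpine=24 Ironridge=6 → close Hollowpine (overflow 10)
  24÷5 = 4 each, +1 to first 4
Round 2: Briarlake=20 Cedarfen=8 Dunmere=24 Greywater=13 Ironridge=10 → close Briarlake (overflow 13)
  20÷4 = 5 each, +1 to first 0
Round 3: Cedarfen=13 Dunmere=29 Greywater=18 Ironridge=15 → close Dunmere (overflow 15)
  29÷3 = 9 each, +1 to first 2
Round 4: Cedarfen=23 Greywater=28 Ironridge=24 → close Greywater (overflow 18)
  28÷2 = 14 each, +1 to first 0
Round 5: Cedarfen=37 Ironridge=38 → close Ironridge (overflow 28)
  38÷1 = 38 each, +1 to first 0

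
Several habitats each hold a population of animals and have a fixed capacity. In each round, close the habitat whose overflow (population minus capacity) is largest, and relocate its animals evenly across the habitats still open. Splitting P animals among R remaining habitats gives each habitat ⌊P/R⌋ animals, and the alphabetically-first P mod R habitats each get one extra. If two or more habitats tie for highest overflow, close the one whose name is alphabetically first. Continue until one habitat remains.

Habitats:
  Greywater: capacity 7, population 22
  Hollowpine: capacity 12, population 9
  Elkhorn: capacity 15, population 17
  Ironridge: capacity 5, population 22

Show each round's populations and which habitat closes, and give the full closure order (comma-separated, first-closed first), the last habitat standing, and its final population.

Round 1: Elkhorn=17 Greywater=22 Hollowpine=9 Ironridge=22 → close Ironridge (overflow 17)
  22÷3 = 7 each, +1 to first 1
Round 2: Elkhorn=25 Greywater=29 Hollowpine=16 → close Greywater (overflow 22)
  29÷2 = 14 each, +1 to first 1
Round 3: Elkhorn=40 Hollowpine=30 → close Elkhorn (overflow 25)
  40÷1 = 40 each, +1 to first 0

Closure order: Ironridge, Greywater, Elkhorn
Last habitat: Hollowpine with 70 animals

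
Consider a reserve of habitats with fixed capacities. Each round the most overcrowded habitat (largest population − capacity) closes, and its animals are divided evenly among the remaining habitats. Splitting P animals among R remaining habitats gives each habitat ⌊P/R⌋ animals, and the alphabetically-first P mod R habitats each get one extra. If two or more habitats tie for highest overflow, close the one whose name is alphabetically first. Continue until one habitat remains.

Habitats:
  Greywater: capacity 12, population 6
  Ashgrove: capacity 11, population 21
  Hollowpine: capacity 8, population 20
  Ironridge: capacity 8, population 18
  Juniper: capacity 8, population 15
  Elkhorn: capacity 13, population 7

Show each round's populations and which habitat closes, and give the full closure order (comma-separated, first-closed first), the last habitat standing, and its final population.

Round 1: Ashgrove=21 Elkhorn=7 Greywater=6 Hollowpine=20 Ironridge=18 Juniper=15 → close Hollowpine (overflow 12)
  20÷5 = 4 each, +1 to first 0
Round 2: Ashgrove=25 Elkhorn=11 Greywater=10 Ironridge=22 Juniper=19 → close Ashgrove (overflow 14)
  25÷4 = 6 each, +1 to first 1
Round 3: Elkhorn=18 Greywater=16 Ironridge=28 Juniper=25 → close Ironridge (overflow 20)
  28÷3 = 9 each, +1 to first 1
Round 4: Elkhorn=28 Greywater=25 Juniper=34 → close Juniper (overflow 26)
  34÷2 = 17 each, +1 to first 0
Round 5: Elkhorn=45 Greywater=42 → close Elkhorn (overflow 32)
  45÷1 = 45 each, +1 to first 0

Closure order: Hollowpine, Ashgrove, Ironridge, Juniper, Elkhorn
Last habitat: Greywater with 87 animals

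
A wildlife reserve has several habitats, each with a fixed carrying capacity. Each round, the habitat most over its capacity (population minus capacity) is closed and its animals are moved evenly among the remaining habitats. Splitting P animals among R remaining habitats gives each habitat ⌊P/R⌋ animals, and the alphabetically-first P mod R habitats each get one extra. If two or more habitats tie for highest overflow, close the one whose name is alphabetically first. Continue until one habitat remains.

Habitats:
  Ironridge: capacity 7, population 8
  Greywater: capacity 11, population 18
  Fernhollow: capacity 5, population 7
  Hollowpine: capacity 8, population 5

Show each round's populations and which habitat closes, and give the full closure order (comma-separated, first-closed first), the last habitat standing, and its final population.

Round 1: Fernhollow=7 Greywater=18 Hollowpine=5 Ironridge=8 → close Greywater (overflow 7)
  18÷3 = 6 each, +1 to first 0
Round 2: Fernhollow=13 Hollowpine=11 Ironridge=14 → close Fernhollow (overflow 8)
  13÷2 = 6 each, +1 to first 1
Round 3: Hollowpine=18 Ironridge=20 → close Ironridge (overflow 13)
  20÷1 = 20 each, +1 to first 0

Closure order: Greywater, Fernhollow, Ironridge
Last habitat: Hollowpine with 38 animals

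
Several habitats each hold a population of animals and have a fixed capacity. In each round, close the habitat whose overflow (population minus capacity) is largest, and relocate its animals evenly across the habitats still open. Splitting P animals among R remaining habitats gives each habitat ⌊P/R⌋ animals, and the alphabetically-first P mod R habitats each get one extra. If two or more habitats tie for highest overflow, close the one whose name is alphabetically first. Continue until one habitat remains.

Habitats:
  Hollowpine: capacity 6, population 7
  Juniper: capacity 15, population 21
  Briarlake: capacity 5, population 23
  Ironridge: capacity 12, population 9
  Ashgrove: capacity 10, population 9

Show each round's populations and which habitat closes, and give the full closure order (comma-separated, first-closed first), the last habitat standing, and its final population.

Closure order: Briarlake, Juniper, Hollowpine, Ashgrove
Last habitat: Ironridge with 69 animals

Round 1: Ashgrove=9 Briarlake=23 Hollowpine=7 Ironridge=9 Juniper=21 → close Briarlake (overflow 18)
  23÷4 = 5 each, +1 to first 3
Round 2: Ashgrove=15 Hollowpine=13 Ironridge=15 Juniper=26 → close Juniper (overflow 11)
  26÷3 = 8 each, +1 to first 2
Round 3: Ashgrove=24 Hollowpine=22 Ironridge=23 → close Hollowpine (overflow 16)
  22÷2 = 11 each, +1 to first 0
Round 4: Ashgrove=35 Ironridge=34 → close Ashgrove (overflow 25)
  35÷1 = 35 each, +1 to first 0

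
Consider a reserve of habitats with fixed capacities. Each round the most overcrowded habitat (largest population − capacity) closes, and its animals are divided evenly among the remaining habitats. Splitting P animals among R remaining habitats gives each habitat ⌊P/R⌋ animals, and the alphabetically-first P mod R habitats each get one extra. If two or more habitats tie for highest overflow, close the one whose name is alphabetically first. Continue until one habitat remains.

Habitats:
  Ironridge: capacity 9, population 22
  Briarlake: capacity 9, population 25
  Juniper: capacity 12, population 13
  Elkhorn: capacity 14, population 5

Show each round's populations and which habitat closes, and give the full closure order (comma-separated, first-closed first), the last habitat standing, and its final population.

Closure order: Briarlake, Ironridge, Juniper
Last habitat: Elkhorn with 65 animals

Round 1: Briarlake=25 Elkhorn=5 Ironridge=22 Juniper=13 → close Briarlake (overflow 16)
  25÷3 = 8 each, +1 to first 1
Round 2: Elkhorn=14 Ironridge=30 Juniper=21 → close Ironridge (overflow 21)
  30÷2 = 15 each, +1 to first 0
Round 3: Elkhorn=29 Juniper=36 → close Juniper (overflow 24)
  36÷1 = 36 each, +1 to first 0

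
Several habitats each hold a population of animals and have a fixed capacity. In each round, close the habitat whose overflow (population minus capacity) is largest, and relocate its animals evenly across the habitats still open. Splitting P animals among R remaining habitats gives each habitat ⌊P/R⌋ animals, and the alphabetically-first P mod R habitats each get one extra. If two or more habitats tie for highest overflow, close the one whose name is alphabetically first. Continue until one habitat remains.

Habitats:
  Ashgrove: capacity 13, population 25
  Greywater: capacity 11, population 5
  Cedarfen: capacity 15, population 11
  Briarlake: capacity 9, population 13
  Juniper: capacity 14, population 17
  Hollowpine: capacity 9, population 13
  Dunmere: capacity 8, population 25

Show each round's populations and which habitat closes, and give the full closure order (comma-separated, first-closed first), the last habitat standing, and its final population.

Round 1: Ashgrove=25 Briarlake=13 Cedarfen=11 Dunmere=25 Greywater=5 Hollowpine=13 Juniper=17 → close Dunmere (overflow 17)
  25÷6 = 4 each, +1 to first 1
Round 2: Ashgrove=30 Briarlake=17 Cedarfen=15 Greywater=9 Hollowpine=17 Juniper=21 → close Ashgrove (overflow 17)
  30÷5 = 6 each, +1 to first 0
Round 3: Briarlake=23 Cedarfen=21 Greywater=15 Hollowpine=23 Juniper=27 → close Briarlake (overflow 14)
  23÷4 = 5 each, +1 to first 3
Round 4: Cedarfen=27 Greywater=21 Hollowpine=29 Juniper=32 → close Hollowpine (overflow 20)
  29÷3 = 9 each, +1 to first 2
Round 5: Cedarfen=37 Greywater=31 Juniper=41 → close Juniper (overflow 27)
  41÷2 = 20 each, +1 to first 1
Round 6: Cedarfen=58 Greywater=51 → close Cedarfen (overflow 43)
  58÷1 = 58 each, +1 to first 0

Closure order: Dunmere, Ashgrove, Briarlake, Hollowpine, Juniper, Cedarfen
Last habitat: Greywater with 109 animals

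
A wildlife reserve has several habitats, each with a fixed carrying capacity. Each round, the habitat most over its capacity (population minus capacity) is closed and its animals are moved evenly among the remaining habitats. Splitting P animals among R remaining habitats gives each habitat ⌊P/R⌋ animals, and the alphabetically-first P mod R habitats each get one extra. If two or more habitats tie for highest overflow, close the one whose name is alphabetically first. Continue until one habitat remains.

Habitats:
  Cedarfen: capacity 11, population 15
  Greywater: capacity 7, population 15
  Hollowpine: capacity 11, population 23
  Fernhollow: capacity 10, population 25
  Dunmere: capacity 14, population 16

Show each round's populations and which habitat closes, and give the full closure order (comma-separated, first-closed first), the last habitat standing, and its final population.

Round 1: Cedarfen=15 Dunmere=16 Fernhollow=25 Greywater=15 Hollowpine=23 → close Fernhollow (overflow 15)
  25÷4 = 6 each, +1 to first 1
Round 2: Cedarfen=22 Dunmere=22 Greywater=21 Hollowpine=29 → close Hollowpine (overflow 18)
  29÷3 = 9 each, +1 to first 2
Round 3: Cedarfen=32 Dunmere=32 Greywater=30 → close Greywater (overflow 23)
  30÷2 = 15 each, +1 to first 0
Round 4: Cedarfen=47 Dunmere=47 → close Cedarfen (overflow 36)
  47÷1 = 47 each, +1 to first 0

Closure order: Fernhollow, Hollowpine, Greywater, Cedarfen
Last habitat: Dunmere with 94 animals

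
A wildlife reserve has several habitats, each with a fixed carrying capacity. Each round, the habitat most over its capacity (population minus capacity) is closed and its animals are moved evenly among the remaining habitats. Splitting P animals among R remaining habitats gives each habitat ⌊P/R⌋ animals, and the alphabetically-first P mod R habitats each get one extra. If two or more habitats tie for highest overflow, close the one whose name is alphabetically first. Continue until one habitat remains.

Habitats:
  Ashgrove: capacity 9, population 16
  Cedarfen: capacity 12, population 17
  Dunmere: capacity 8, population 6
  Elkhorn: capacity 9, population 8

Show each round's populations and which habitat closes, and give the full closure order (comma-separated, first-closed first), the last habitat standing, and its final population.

Closure order: Ashgrove, Cedarfen, Dunmere
Last habitat: Elkhorn with 47 animals

Round 1: Ashgrove=16 Cedarfen=17 Dunmere=6 Elkhorn=8 → close Ashgrove (overflow 7)
  16÷3 = 5 each, +1 to first 1
Round 2: Cedarfen=23 Dunmere=11 Elkhorn=13 → close Cedarfen (overflow 11)
  23÷2 = 11 each, +1 to first 1
Round 3: Dunmere=23 Elkhorn=24 → close Dunmere (overflow 15)
  23÷1 = 23 each, +1 to first 0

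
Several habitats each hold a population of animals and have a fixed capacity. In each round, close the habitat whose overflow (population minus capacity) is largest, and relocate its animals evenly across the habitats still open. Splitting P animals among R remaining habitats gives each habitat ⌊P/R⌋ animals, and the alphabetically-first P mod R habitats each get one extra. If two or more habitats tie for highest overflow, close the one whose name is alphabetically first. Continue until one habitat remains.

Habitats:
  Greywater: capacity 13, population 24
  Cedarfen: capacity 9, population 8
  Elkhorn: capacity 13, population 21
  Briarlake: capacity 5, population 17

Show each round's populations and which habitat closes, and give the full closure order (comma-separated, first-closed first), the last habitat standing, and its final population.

Round 1: Briarlake=17 Cedarfen=8 Elkhorn=21 Greywater=24 → close Briarlake (overflow 12)
  17÷3 = 5 each, +1 to first 2
Round 2: Cedarfen=14 Elkhorn=27 Greywater=29 → close Greywater (overflow 16)
  29÷2 = 14 each, +1 to first 1
Round 3: Cedarfen=29 Elkhorn=41 → close Elkhorn (overflow 28)
  41÷1 = 41 each, +1 to first 0

Closure order: Briarlake, Greywater, Elkhorn
Last habitat: Cedarfen with 70 animals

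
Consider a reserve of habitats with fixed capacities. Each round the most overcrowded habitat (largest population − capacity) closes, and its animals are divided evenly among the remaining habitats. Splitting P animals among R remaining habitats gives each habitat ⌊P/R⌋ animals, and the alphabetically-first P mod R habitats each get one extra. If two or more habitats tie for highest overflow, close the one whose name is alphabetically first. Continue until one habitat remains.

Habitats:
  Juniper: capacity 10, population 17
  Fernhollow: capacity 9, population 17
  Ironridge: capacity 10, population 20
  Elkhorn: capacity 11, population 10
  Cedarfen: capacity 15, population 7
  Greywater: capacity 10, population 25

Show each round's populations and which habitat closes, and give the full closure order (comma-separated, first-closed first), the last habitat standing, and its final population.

Round 1: Cedarfen=7 Elkhorn=10 Fernhollow=17 Greywater=25 Ironridge=20 Juniper=17 → close Greywater (overflow 15)
  25÷5 = 5 each, +1 to first 0
Round 2: Cedarfen=12 Elkhorn=15 Fernhollow=22 Ironridge=25 Juniper=22 → close Ironridge (overflow 15)
  25÷4 = 6 each, +1 to first 1
Round 3: Cedarfen=19 Elkhorn=21 Fernhollow=28 Juniper=28 → close Fernhollow (overflow 19)
  28÷3 = 9 each, +1 to first 1
Round 4: Cedarfen=29 Elkhorn=30 Juniper=37 → close Juniper (overflow 27)
  37÷2 = 18 each, +1 to first 1
Round 5: Cedarfen=48 Elkhorn=48 → close Elkhorn (overflow 37)
  48÷1 = 48 each, +1 to first 0

Closure order: Greywater, Ironridge, Fernhollow, Juniper, Elkhorn
Last habitat: Cedarfen with 96 animals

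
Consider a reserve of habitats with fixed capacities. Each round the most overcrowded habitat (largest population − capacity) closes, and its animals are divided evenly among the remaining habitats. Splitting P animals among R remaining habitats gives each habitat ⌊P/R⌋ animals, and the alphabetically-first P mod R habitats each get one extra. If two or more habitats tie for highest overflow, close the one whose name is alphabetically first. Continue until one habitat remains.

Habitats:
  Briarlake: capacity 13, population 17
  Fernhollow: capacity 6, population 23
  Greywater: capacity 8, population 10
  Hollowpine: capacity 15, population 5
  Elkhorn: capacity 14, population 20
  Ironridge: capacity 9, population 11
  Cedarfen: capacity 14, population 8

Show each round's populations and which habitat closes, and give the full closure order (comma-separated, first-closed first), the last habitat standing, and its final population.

Round 1: Briarlake=17 Cedarfen=8 Elkhorn=20 Fernhollow=23 Greywater=10 Hollowpine=5 Ironridge=11 → close Fernhollow (overflow 17)
  23÷6 = 3 each, +1 to first 5
Round 2: Briarlake=21 Cedarfen=12 Elkhorn=24 Greywater=14 Hollowpine=9 Ironridge=14 → close Elkhorn (overflow 10)
  24÷5 = 4 each, +1 to first 4
Round 3: Briarlake=26 Cedarfen=17 Greywater=19 Hollowpine=14 Ironridge=18 → close Briarlake (overflow 13)
  26÷4 = 6 each, +1 to first 2
Round 4: Cedarfen=24 Greywater=26 Hollowpine=20 Ironridge=24 → close Greywater (overflow 18)
  26÷3 = 8 each, +1 to first 2
Round 5: Cedarfen=33 Hollowpine=29 Ironridge=32 → close Ironridge (overflow 23)
  32÷2 = 16 each, +1 to first 0
Round 6: Cedarfen=49 Hollowpine=45 → close Cedarfen (overflow 35)
  49÷1 = 49 each, +1 to first 0

Closure order: Fernhollow, Elkhorn, Briarlake, Greywater, Ironridge, Cedarfen
Last habitat: Hollowpine with 94 animals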